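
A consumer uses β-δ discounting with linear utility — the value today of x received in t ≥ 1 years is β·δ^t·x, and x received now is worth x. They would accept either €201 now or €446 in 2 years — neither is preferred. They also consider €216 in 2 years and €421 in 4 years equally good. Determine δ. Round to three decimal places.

δ ≈ 0.716

From the later pair, β·δ^2·216 = β·δ^4·421; dividing through, δ^2 = 216/421 = 0.51306, so δ = 0.71628.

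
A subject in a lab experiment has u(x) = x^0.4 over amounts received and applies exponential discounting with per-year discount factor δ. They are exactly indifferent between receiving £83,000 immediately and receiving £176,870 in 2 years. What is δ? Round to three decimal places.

δ ≈ 0.860

Indifference means u(83000) = δ^2 · u(176870), so δ^2 = u(83000)/u(176870).
Since u(x) = x^0.4, δ^2 = (83000/176870)^0.4 = 0.46927^0.4 = 0.73887.
Hence δ = (0.73887)^(1/2) = 0.85958.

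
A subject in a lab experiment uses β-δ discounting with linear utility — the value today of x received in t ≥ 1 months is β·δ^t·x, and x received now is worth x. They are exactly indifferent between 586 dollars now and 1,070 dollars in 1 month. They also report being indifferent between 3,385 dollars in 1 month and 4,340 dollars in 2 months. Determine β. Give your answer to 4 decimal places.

Both payoffs in the second observation are in the future, so β drops out: δ^1·3385 = δ^2·4340 ⇒ δ = 3385/4340 = 0.77995.
Now use the now-vs-future pair: 586 = β·δ·1070 gives β = 586/(0.77995·1070) ≈ 0.7022.

β ≈ 0.7022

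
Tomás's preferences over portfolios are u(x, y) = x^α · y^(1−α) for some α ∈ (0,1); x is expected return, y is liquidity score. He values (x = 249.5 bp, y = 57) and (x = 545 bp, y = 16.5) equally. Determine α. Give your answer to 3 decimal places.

Indifference: 249.5^α · 57^(1−α) = 545^α · 16.5^(1−α).
Rearrange to (249.5/545)^α = (16.5/57)^(1−α) and take logs: α·-0.781327 = (1−α)·-1.239691.
So α/(1−α) = (-1.239691)/(-0.781327) = 1.586648, and α = 1.586648/2.586648 ≈ 0.613.

α ≈ 0.613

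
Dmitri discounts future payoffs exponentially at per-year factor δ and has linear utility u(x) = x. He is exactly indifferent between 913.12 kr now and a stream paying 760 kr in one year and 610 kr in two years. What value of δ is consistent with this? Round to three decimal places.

Equating present values: 913.12 = 760δ + 610δ².
So 610δ² + 760δ − 913.12 = 0.
By the quadratic formula (taking the positive root), δ = (−760 + √2805612.80) / 1220 ≈ 0.750.

δ ≈ 0.750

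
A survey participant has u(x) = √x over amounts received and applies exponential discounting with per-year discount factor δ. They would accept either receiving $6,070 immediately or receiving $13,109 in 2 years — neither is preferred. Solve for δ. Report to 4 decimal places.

δ ≈ 0.8249

Indifference means u(6070) = δ^2 · u(13109), so δ^2 = u(6070)/u(13109).
Since u(x) = √x, δ^2 = √(6070/13109) = 0.68047.
Hence δ = (0.68047)^(1/2) = 0.824907.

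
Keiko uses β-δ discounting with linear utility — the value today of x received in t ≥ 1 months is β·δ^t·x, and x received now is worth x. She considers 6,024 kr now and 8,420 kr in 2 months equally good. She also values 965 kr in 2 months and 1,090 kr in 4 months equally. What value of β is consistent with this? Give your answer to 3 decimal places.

β ≈ 0.808

From the later pair, β·δ^2·965 = β·δ^4·1090; dividing through, δ^2 = 965/1090 = 0.88532, so δ = 0.94092.
Substituting δ into 6024 = β·δ^2·8420: β = 6024/(7454.404) ≈ 0.808.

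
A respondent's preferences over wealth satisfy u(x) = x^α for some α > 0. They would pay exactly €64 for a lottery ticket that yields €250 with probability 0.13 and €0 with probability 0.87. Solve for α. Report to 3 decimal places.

The lottery's expected utility is 0.13·u(250) + 0.87·u(0) = 0.13·250^α (since u(0) = 0 for α > 0).
Equating: 64^α = 0.13·250^α, i.e. 0.2560^α = 0.13.
α = ln(0.13) / ln(64/250) = -2.040221/-1.362578 ≈ 1.497.

α ≈ 1.497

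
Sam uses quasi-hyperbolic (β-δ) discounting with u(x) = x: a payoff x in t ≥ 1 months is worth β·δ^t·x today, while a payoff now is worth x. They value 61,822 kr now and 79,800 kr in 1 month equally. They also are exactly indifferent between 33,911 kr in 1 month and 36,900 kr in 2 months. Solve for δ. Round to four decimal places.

δ ≈ 0.9190

Both payoffs in the second observation are in the future, so β drops out: δ^1·33911 = δ^2·36900 ⇒ δ = 33911/36900 = 0.91900.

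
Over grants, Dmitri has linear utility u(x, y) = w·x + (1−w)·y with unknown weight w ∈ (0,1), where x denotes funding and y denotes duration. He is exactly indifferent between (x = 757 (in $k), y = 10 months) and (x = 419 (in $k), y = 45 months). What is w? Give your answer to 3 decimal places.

w = 0.094

Indifference: w·757 + (1−w)·10 = w·419 + (1−w)·45.
w·(757−419) = (1−w)·(45−10), i.e. w·338 = (1−w)·35.
Hence w = 35/(338+35) = 35/373 = 0.094.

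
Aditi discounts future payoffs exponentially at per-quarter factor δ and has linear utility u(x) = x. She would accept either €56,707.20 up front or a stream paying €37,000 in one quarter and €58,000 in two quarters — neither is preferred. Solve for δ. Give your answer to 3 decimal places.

Present value of the stream is 37000·δ + 58000·δ². Indifference gives 37000δ + 58000δ² = 56707.20.
Rearranged: 58000δ² + 37000δ − 56707.20 = 0.
The positive root is δ = [−37000 + √(37000² + 4·58000·56707.20)] / (2·58000) = (−37000 + 120520.000)/116000 ≈ 0.720.

δ ≈ 0.720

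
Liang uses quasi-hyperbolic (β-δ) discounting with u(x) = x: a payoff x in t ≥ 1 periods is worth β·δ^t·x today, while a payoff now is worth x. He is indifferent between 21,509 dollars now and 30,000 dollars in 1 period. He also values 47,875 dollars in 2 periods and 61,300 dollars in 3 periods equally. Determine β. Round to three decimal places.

β ≈ 0.918

Both payoffs in the second observation are in the future, so β drops out: δ^2·47875 = δ^3·61300 ⇒ δ = 47875/61300 = 0.78100.
Now use the now-vs-future pair: 21509 = β·δ·30000 gives β = 21509/(0.78100·30000) ≈ 0.918.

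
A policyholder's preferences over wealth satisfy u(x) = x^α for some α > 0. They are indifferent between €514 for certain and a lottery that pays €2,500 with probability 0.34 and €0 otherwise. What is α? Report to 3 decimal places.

α ≈ 0.682

The lottery's expected utility is 0.34·u(2500) + 0.66·u(0) = 0.34·2500^α (since u(0) = 0 for α > 0).
Indifference: 514^α = 0.34·2500^α, so (514/2500)^α = 0.34.
α = ln(0.34) / ln(514/2500) = -1.078810/-1.581823 ≈ 0.682.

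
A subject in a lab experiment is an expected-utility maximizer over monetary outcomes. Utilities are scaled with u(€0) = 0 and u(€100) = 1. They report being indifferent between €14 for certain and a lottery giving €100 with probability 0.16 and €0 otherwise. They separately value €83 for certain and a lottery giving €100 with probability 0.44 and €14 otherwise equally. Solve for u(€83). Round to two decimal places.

From the first indifference, u(€14) = 0.16·u(€100) + 0.84·u(€0) = 0.16·1 + 0.84·0 = 0.16.
Chaining: u(€83) = 0.44·1.00 + 0.56·0.16 = 0.5296.

0.53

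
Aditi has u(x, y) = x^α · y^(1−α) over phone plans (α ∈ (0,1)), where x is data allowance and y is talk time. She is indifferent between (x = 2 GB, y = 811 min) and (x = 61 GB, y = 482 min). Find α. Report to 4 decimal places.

Set the two utilities equal: 2^α·811^(1−α) = 61^α·482^(1−α).
Taking logs: α·ln 2 + (1−α)·ln 811 = α·ln 61 + (1−α)·ln 482, i.e. α·-3.4177267 = (1−α)·-0.5203239.
So α/(1−α) = (-0.5203239)/(-3.4177267) = 0.1522427, and α = 0.1522427/1.1522427 ≈ 0.1321.

α ≈ 0.1321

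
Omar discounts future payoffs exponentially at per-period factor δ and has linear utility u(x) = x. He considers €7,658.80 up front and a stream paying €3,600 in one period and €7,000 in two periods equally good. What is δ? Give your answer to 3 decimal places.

Present value of the stream is 3600·δ + 7000·δ². Indifference gives 3600δ + 7000δ² = 7658.80.
That is, 7000δ² + 3600δ − 7658.80 = 0, a quadratic in δ.
The positive root is δ = [−3600 + √(3600² + 4·7000·7658.80)] / (2·7000) = (−3600 + 15080.000)/14000 ≈ 0.820.

δ ≈ 0.820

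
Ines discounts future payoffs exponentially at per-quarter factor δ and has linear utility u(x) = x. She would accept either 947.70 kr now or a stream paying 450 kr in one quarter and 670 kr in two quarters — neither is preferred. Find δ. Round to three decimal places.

Equating present values: 947.70 = 450δ + 670δ².
Rearranged: 670δ² + 450δ − 947.70 = 0.
By the quadratic formula (taking the positive root), δ = (−450 + √2742336.00) / 1340 ≈ 0.900.

δ ≈ 0.900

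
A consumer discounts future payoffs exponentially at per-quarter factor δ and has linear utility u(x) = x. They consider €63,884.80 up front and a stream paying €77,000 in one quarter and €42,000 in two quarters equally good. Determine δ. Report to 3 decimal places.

δ ≈ 0.620

Equating present values: 63884.80 = 77000δ + 42000δ².
That is, 42000δ² + 77000δ − 63884.80 = 0, a quadratic in δ.
The positive root is δ = [−77000 + √(77000² + 4·42000·63884.80)] / (2·42000) = (−77000 + 129080.000)/84000 ≈ 0.620.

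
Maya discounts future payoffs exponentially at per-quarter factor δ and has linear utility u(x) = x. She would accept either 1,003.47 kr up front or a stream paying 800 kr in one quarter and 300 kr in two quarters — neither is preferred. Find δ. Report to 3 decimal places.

Present value of the stream is 800·δ + 300·δ². Indifference gives 800δ + 300δ² = 1003.47.
That is, 300δ² + 800δ − 1003.47 = 0, a quadratic in δ.
The positive root is δ = [−800 + √(800² + 4·300·1003.47)] / (2·300) = (−800 + 1358.000)/600 ≈ 0.930.

δ ≈ 0.930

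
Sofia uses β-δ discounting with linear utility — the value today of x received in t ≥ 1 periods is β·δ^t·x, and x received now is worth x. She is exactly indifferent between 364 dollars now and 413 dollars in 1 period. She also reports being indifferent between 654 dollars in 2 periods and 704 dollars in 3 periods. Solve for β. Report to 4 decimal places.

From the later pair, β·δ^2·654 = β·δ^3·704; dividing through, δ = 654/704 = 0.92898.
Substituting δ into 364 = β·δ·413: β = 364/(383.668) ≈ 0.9487.

β ≈ 0.9487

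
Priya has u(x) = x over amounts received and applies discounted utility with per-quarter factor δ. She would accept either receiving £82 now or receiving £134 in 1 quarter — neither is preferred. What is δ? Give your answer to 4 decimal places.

δ ≈ 0.6119

Equating discounted utilities: u(82) = δ·u(134) ⇒ δ = u(82)/u(134).
With u(x) = x: δ = 82/134 = 0.61194.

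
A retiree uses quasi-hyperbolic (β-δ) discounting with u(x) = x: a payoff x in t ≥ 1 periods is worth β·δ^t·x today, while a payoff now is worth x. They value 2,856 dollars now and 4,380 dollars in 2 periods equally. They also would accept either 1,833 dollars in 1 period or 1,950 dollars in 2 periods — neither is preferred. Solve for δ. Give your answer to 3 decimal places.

δ ≈ 0.940

The second indifference involves only future payoffs, so β cancels: β·δ^1·1833 = β·δ^2·1950, giving δ = 1833/1950 = 0.94000.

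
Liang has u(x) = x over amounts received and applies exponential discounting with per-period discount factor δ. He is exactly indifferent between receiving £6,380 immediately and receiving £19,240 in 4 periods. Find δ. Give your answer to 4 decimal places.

δ ≈ 0.7588

Equating discounted utilities: u(6380) = δ^4·u(19240) ⇒ δ^4 = u(6380)/u(19240).
With u(x) = x: δ^4 = 6380/19240 = 0.33160.
Hence δ = (0.33160)^(1/4) = 0.758846.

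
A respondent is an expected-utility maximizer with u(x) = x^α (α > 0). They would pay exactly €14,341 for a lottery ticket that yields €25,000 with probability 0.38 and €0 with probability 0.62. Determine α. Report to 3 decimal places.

α ≈ 1.741

EU(lottery) = 0.38·25000^α + 0.62·0 = 0.38·25000^α.
Indifference: 14341^α = 0.38·25000^α, so (14341/25000)^α = 0.38.
Taking logs: α·ln(14341/25000) = ln(0.38), so α = -0.967584 / -0.555753 ≈ 1.741.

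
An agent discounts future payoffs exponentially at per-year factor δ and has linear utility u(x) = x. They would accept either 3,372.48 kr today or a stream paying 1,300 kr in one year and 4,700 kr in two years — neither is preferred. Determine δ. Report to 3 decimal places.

δ ≈ 0.720

Equating present values: 3372.48 = 1300δ + 4700δ².
So 4700δ² + 1300δ − 3372.48 = 0.
The positive root is δ = [−1300 + √(1300² + 4·4700·3372.48)] / (2·4700) = (−1300 + 8068.000)/9400 ≈ 0.720.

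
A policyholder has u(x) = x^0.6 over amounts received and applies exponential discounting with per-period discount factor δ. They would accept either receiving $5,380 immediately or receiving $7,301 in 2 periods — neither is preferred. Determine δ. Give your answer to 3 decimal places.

δ ≈ 0.912

Equating discounted utilities: u(5380) = δ^2·u(7301) ⇒ δ^2 = u(5380)/u(7301).
Since u(x) = x^0.6, δ^2 = (5380/7301)^0.6 = 0.73689^0.6 = 0.83261.
Hence δ = (0.83261)^(1/2) = 0.91247.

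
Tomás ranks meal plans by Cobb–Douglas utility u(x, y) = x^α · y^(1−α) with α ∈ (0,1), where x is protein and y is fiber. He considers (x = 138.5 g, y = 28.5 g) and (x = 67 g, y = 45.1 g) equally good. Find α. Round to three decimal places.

α ≈ 0.387

Set the two utilities equal: 138.5^α·28.5^(1−α) = 67^α·45.1^(1−α).
Taking logs: α·ln 138.5 + (1−α)·ln 28.5 = α·ln 67 + (1−α)·ln 45.1, i.e. α·0.726178 = (1−α)·0.458978.
With A = 0.726178 and B = 0.458978: α·A = (1−α)·B, so α = B/(A+B) = 0.458978/1.185156 ≈ 0.387.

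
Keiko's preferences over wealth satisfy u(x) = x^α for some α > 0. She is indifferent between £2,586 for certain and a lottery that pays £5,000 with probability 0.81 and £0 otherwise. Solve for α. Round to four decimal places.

α ≈ 0.3196

EU(lottery) = 0.81·5000^α + 0.19·0 = 0.81·5000^α.
Equating: 2586^α = 0.81·5000^α, i.e. 0.5172^α = 0.81.
Take logs: α = ln 0.81 / ln(2586/5000) ≈ 0.319601.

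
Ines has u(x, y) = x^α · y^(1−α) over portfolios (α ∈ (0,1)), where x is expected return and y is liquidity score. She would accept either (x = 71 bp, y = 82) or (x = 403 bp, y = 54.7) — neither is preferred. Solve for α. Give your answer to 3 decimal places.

Set the two utilities equal: 71^α·82^(1−α) = 403^α·54.7^(1−α).
Rearrange to (71/403)^α = (54.7/82)^(1−α) and take logs: α·-1.736257 = (1−α)·-0.404856.
With A = -1.736257 and B = -0.404856: α·A = (1−α)·B, so α = B/(A+B) = -0.404856/-2.141113 ≈ 0.189.

α ≈ 0.189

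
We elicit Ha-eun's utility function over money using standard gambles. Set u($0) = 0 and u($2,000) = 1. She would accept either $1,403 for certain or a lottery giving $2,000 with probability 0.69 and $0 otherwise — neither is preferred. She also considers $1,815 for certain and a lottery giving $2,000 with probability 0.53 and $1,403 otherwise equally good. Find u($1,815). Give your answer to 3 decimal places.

0.854

First, u($1,403) = 0.69·u($2,000) + 0.31·u($0) = 0.69.
Chaining: u($1,815) = 0.53·1.00 + 0.47·0.69 = 0.8543.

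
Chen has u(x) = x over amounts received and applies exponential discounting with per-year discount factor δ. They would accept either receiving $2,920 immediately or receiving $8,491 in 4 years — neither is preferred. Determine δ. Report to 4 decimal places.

Indifference means u(2920) = δ^4 · u(8491), so δ^4 = u(2920)/u(8491).
With u(x) = x: δ^4 = 2920/8491 = 0.34389.
Hence δ = (0.34389)^(1/4) = 0.765783.

δ ≈ 0.7658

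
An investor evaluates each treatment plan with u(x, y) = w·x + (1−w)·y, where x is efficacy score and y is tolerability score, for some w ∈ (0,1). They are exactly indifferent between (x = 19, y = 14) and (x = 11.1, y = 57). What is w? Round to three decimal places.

w = 0.845

Indifference: w·19 + (1−w)·14 = w·11.1 + (1−w)·57.
Rearranging, 7.9·w − 43·(1−w) = 0.
So w/(1−w) = 43/7.9 = 5.4430, giving w = 43/(7.9+43) = 0.845.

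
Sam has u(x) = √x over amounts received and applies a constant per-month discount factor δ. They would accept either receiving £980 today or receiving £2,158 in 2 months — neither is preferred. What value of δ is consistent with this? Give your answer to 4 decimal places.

δ ≈ 0.8209

Equating discounted utilities: u(980) = δ^2·u(2158) ⇒ δ^2 = u(980)/u(2158).
With u(x) = √x: δ^2 = √980/√2158 = √(980/2158) = 0.67389.
Taking the square root: δ = 0.67389^(1/2) ≈ 0.8209.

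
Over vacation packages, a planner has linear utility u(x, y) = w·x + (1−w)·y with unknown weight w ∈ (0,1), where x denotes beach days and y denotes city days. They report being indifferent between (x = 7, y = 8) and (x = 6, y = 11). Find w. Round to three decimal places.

u(7,8) = u(6,11) means w·7 + (1−w)·8 = w·6 + (1−w)·11.
Collecting terms: w·1 = (1−w)·3.
So w/(1−w) = 3/1 = 3.0000, giving w = 3/(1+3) = 0.750.

w = 0.750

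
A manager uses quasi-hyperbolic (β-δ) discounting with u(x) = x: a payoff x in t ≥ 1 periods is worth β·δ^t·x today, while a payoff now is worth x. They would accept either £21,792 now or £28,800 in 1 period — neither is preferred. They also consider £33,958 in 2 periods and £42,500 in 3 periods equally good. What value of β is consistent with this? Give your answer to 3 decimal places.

From the later pair, β·δ^2·33958 = β·δ^3·42500; dividing through, δ = 33958/42500 = 0.79901.
The first indifference: 21792 = β·δ·28800, so β = 21792/(δ·28800) = 21792/(0.79901·28800) ≈ 0.947.

β ≈ 0.947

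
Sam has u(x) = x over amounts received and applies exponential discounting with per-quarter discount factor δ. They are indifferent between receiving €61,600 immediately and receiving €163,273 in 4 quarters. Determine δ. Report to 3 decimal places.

Indifference means u(61600) = δ^4 · u(163273), so δ^4 = u(61600)/u(163273).
With u(x) = x: δ^4 = 61600/163273 = 0.37728.
So δ = 0.37728^(1/4) ≈ 0.784.

δ ≈ 0.784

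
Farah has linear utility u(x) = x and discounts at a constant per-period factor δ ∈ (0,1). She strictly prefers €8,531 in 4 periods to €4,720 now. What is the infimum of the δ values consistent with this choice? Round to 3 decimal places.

Comparing present values: 4720 < δ^4·8531.
Dividing by 8531: δ^4 > 0.55328. Both sides are positive, so the 4th root keeps the direction.
δ > 0.55328^(1/4) = 0.862.

δ > 0.862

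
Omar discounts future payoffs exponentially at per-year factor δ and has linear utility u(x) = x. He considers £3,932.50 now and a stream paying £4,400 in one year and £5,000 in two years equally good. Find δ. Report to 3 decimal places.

δ ≈ 0.550

Present value of the stream is 4400·δ + 5000·δ². Indifference gives 4400δ + 5000δ² = 3932.50.
So 5000δ² + 4400δ − 3932.50 = 0.
By the quadratic formula (taking the positive root), δ = (−4400 + √98010000.00) / 10000 ≈ 0.550.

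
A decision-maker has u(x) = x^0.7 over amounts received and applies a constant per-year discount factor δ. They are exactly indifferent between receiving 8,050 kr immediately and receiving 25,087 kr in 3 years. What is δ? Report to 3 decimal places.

Equating discounted utilities: u(8050) = δ^3·u(25087) ⇒ δ^3 = u(8050)/u(25087).
Since u(x) = x^0.7, δ^3 = (8050/25087)^0.7 = 0.32088^0.7 = 0.45128.
Hence δ = (0.45128)^(1/3) = 0.76703.

δ ≈ 0.767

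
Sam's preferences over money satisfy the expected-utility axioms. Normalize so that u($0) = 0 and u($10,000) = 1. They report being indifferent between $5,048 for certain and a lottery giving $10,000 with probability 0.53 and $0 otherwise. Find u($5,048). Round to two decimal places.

u($5,048) equals the lottery's expected utility: 0.53·1 + 0.47·0 = 0.53.

0.53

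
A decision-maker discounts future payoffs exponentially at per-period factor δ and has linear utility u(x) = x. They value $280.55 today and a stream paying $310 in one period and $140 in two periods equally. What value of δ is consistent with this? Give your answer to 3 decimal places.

δ ≈ 0.690

The stream is worth 310δ + 140δ² today, so 310δ + 140δ² = 280.55.
That is, 140δ² + 310δ − 280.55 = 0, a quadratic in δ.
By the quadratic formula (taking the positive root), δ = (−310 + √253208.00) / 280 ≈ 0.690.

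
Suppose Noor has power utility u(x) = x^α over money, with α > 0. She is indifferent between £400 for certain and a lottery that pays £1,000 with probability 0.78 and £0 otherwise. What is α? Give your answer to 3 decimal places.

The lottery's expected utility is 0.78·u(1000) + 0.22·u(0) = 0.78·1000^α (since u(0) = 0 for α > 0).
Indifference: 400^α = 0.78·1000^α, so (400/1000)^α = 0.78.
Take logs: α = ln 0.78 / ln(400/1000) ≈ 0.27116.

α ≈ 0.271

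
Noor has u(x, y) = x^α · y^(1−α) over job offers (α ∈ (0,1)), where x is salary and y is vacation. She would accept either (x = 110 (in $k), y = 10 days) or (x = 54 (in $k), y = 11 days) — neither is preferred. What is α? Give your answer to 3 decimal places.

Set the two utilities equal: 110^α·10^(1−α) = 54^α·11^(1−α).
(110/54)^α = (11/10)^(1−α); take logs: α·ln(110/54) = (1−α)·ln(11/10), i.e. α·0.711496 = (1−α)·0.095310.
With A = 0.711496 and B = 0.095310: α·A = (1−α)·B, so α = B/(A+B) = 0.095310/0.806806 ≈ 0.118.

α ≈ 0.118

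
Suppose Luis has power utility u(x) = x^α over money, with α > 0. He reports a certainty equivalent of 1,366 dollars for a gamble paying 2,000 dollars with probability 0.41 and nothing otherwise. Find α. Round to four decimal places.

Since u(0) = 0, the lottery's EU is 0.41·2000^α.
Indifference: 1366^α = 0.41·2000^α, so (1366/2000)^α = 0.41.
Taking logs: α·ln(1366/2000) = ln(0.41), so α = -0.8915981 / -0.3812604 ≈ 2.3386.

α ≈ 2.3386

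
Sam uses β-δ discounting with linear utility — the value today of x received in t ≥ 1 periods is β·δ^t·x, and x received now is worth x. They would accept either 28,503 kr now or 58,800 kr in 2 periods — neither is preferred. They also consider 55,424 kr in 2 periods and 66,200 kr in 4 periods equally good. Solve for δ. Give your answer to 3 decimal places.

From the later pair, β·δ^2·55424 = β·δ^4·66200; dividing through, δ^2 = 55424/66200 = 0.83722, so δ = 0.91500.

δ ≈ 0.915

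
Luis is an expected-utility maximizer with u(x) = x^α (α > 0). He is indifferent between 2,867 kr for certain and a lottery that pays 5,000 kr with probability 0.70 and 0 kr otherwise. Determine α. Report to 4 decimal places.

EU(lottery) = 0.70·5000^α + 0.30·0 = 0.70·5000^α.
Equating: 2867^α = 0.70·5000^α, i.e. 0.5734^α = 0.70.
Taking logs: α·ln(2867/5000) = ln(0.70), so α = -0.3566749 / -0.5561717 ≈ 0.6413.

α ≈ 0.6413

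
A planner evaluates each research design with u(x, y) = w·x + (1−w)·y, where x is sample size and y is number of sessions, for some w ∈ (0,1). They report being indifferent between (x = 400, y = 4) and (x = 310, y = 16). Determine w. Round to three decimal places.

w = 0.118

u(400,4) = u(310,16) means w·400 + (1−w)·4 = w·310 + (1−w)·16.
w·(400−310) = (1−w)·(16−4), i.e. w·90 = (1−w)·12.
Hence w = 12/(90+12) = 12/102 = 0.118.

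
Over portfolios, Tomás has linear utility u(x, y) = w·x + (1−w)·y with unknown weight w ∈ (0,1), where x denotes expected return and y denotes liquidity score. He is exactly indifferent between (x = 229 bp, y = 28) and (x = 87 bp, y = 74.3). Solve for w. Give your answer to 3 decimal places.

u(229,28) = u(87,74.3) means w·229 + (1−w)·28 = w·87 + (1−w)·74.3.
w·(229−87) = (1−w)·(74.3−28), i.e. w·142 = (1−w)·46.3.
Hence w = 46.3/(142+46.3) = 46.3/188.3 = 0.246.

w = 0.246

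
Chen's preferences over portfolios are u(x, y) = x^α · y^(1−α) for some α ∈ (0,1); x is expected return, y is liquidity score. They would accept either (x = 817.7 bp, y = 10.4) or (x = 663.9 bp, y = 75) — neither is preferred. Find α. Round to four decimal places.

α ≈ 0.9046

The Cobb–Douglas utilities coincide, so 817.7^α·10.4^(1−α) = 663.9^α·75^(1−α).
Rearrange to (817.7/663.9)^α = (75/10.4)^(1−α) and take logs: α·0.2083640 = (1−α)·1.9756823.
So α/(1−α) = (1.9756823)/(0.2083640) = 9.4818793, and α = 9.4818793/10.4818793 ≈ 0.9046.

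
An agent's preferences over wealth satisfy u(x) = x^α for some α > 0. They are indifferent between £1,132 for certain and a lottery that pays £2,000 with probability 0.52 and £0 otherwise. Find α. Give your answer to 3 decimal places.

α ≈ 1.149

EU(lottery) = 0.52·2000^α + 0.48·0 = 0.52·2000^α.
Setting u(1132) equal to that: 1132^α = 0.52·2000^α ⇒ (1132/2000)^α = 0.52.
Take logs: α = ln 0.52 / ln(1132/2000) ≈ 1.14893.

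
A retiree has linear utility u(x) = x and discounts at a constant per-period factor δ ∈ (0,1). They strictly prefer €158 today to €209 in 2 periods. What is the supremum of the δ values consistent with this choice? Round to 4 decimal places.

δ < 0.8695

The preference means 158 > δ^2·209.
Dividing by 209: δ^2 < 0.75598. Both sides are positive, so the square root keeps the direction.
δ < (158/209)^(1/2) ≈ 0.8695.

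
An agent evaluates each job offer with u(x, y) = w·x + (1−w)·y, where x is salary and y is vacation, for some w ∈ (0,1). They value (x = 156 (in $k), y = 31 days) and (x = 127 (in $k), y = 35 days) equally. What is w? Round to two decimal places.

u(156,31) = u(127,35) means w·156 + (1−w)·31 = w·127 + (1−w)·35.
Rearranging, 29·w − 4·(1−w) = 0.
So w/(1−w) = 4/29 = 0.1379, giving w = 4/(29+4) = 0.12.

w = 0.12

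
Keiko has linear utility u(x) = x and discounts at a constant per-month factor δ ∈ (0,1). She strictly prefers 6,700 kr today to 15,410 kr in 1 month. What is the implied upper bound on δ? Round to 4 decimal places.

δ < 0.4348

Under u(x) = x this choice says 6700 > δ·15410.
Dividing through by 15410 gives δ < 0.43478.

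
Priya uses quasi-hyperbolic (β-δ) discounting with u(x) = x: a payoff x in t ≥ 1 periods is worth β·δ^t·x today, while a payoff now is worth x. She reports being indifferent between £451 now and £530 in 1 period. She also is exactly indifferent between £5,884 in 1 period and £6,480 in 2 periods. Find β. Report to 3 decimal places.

β ≈ 0.937

The second indifference involves only future payoffs, so β cancels: β·δ^1·5884 = β·δ^2·6480, giving δ = 5884/6480 = 0.90802.
Substituting δ into 451 = β·δ·530: β = 451/(481.253) ≈ 0.937.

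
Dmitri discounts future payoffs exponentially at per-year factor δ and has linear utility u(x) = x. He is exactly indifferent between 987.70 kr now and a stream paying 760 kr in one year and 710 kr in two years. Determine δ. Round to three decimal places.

δ ≈ 0.760

The stream is worth 760δ + 710δ² today, so 760δ + 710δ² = 987.70.
Rearranged: 710δ² + 760δ − 987.70 = 0.
δ = (−760 + √(760² + 4·710·987.70)) / (2·710) = (−760 + √3382668.00) / 1420 ≈ 0.760.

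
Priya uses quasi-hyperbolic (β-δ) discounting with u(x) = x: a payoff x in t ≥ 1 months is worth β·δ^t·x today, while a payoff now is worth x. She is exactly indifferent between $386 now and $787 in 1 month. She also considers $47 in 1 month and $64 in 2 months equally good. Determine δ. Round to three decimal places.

Both payoffs in the second observation are in the future, so β drops out: δ^1·47 = δ^2·64 ⇒ δ = 47/64 = 0.73438.

δ ≈ 0.734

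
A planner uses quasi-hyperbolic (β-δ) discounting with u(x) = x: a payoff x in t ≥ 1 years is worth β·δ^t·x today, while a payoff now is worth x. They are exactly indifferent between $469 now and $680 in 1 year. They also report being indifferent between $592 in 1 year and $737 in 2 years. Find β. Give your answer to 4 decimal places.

β ≈ 0.8586

Both payoffs in the second observation are in the future, so β drops out: δ^1·592 = δ^2·737 ⇒ δ = 592/737 = 0.80326.
Now use the now-vs-future pair: 469 = β·δ·680 gives β = 469/(0.80326·680) ≈ 0.8586.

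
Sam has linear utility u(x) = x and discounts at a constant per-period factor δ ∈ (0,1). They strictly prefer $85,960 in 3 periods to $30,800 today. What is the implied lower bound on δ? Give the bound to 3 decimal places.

δ > 0.710

The preference means 30800 < δ^3·85960.
Dividing by 85960: δ^3 > 0.35831. Both sides are positive, so the cube root keeps the direction.
δ > (30800/85960)^(1/3) ≈ 0.710.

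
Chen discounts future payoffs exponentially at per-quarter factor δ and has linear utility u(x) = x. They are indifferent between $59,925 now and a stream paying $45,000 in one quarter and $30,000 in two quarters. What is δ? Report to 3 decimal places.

Equating present values: 59925 = 45000δ + 30000δ².
Rearranged: 30000δ² + 45000δ − 59925 = 0.
δ = (−45000 + √(45000² + 4·30000·59925)) / (2·30000) = (−45000 + √9216000000.00) / 60000 ≈ 0.850.

δ ≈ 0.850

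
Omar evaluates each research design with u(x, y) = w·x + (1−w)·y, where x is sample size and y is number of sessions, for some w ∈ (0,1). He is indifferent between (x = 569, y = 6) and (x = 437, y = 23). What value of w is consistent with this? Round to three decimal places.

w = 0.114

Indifference: w·569 + (1−w)·6 = w·437 + (1−w)·23.
w·(569−437) = (1−w)·(23−6), i.e. w·132 = (1−w)·17.
Hence w = 17/(132+17) = 17/149 = 0.114.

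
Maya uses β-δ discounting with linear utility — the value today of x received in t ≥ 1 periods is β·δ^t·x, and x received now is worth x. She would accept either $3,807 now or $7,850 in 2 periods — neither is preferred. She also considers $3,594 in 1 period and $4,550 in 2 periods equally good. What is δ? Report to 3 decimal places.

δ ≈ 0.790

From the later pair, β·δ^1·3594 = β·δ^2·4550; dividing through, δ = 3594/4550 = 0.78989.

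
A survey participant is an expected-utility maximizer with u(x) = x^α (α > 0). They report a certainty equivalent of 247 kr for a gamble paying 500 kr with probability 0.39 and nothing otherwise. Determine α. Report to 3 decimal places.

α ≈ 1.335

The lottery's expected utility is 0.39·u(500) + 0.61·u(0) = 0.39·500^α (since u(0) = 0 for α > 0).
Equating: 247^α = 0.39·500^α, i.e. 0.4940^α = 0.39.
Taking logs: α·ln(247/500) = ln(0.39), so α = -0.941609 / -0.705220 ≈ 1.335.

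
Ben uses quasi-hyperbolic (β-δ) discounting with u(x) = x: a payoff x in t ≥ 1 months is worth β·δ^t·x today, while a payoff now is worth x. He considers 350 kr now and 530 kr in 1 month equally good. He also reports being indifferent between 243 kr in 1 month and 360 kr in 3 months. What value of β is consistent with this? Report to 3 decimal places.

β ≈ 0.804

The second indifference involves only future payoffs, so β cancels: β·δ^1·243 = β·δ^3·360, giving δ^2 = 243/360 = 0.67500, so δ = 0.82158.
Now use the now-vs-future pair: 350 = β·δ·530 gives β = 350/(0.82158·530) ≈ 0.804.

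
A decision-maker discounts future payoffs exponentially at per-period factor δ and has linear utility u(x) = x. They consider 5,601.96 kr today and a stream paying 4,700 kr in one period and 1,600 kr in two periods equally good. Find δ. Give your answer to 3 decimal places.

Present value of the stream is 4700·δ + 1600·δ². Indifference gives 4700δ + 1600δ² = 5601.96.
That is, 1600δ² + 4700δ − 5601.96 = 0, a quadratic in δ.
The positive root is δ = [−4700 + √(4700² + 4·1600·5601.96)] / (2·1600) = (−4700 + 7612.000)/3200 ≈ 0.910.

δ ≈ 0.910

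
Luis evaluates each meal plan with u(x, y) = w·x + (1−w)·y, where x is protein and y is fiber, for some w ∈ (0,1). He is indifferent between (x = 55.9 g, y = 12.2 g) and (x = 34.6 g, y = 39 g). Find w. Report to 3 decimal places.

u(55.9,12.2) = u(34.6,39) means w·55.9 + (1−w)·12.2 = w·34.6 + (1−w)·39.
Collecting terms: w·21.3 = (1−w)·26.8.
The marginal rate of substitution is 26.8/21.3, so w = 26.8/(21.3+26.8) = 0.557.

w = 0.557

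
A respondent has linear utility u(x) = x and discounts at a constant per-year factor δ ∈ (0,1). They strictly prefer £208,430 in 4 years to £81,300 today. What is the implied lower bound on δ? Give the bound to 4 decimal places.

δ > 0.7903

Under u(x) = x this choice says 81300 < δ^4·208430.
Dividing by 208430: δ^4 > 0.39006. Both sides are positive, so the 4th root keeps the direction.
δ > 0.39006^(1/4) = 0.7903.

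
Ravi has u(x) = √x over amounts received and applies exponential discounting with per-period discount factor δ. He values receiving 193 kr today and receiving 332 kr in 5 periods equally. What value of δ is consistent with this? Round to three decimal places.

Equating discounted utilities: u(193) = δ^5·u(332) ⇒ δ^5 = u(193)/u(332).
Since u(x) = √x, δ^5 = √(193/332) = 0.76245.
So δ = 0.76245^(1/5) ≈ 0.947.

δ ≈ 0.947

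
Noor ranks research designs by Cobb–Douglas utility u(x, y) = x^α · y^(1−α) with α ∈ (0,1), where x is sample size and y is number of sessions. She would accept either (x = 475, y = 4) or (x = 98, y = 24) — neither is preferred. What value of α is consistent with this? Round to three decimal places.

Indifference: 475^α · 4^(1−α) = 98^α · 24^(1−α).
(475/98)^α = (24/4)^(1−α); take logs: α·ln(475/98) = (1−α)·ln(24/4), i.e. α·1.578347 = (1−α)·1.791759.
Thus α·(3.370106) = 1.791759, so α = 1.791759/3.370106 ≈ 0.532.

α ≈ 0.532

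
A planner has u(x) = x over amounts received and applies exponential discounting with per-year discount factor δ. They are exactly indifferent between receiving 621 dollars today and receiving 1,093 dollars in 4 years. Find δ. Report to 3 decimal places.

δ ≈ 0.868

Equating discounted utilities: u(621) = δ^4·u(1093) ⇒ δ^4 = u(621)/u(1093).
With u(x) = x: δ^4 = 621/1093 = 0.56816.
Hence δ = (0.56816)^(1/4) = 0.86820.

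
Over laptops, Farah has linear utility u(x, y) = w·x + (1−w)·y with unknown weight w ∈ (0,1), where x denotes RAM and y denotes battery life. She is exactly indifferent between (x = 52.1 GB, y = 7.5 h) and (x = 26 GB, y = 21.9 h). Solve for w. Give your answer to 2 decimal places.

Equating utilities: w·52.1 + (1−w)·7.5 = w·26 + (1−w)·21.9.
Rearranging, 26.1·w − 14.4·(1−w) = 0.
Hence w = 14.4/(26.1+14.4) = 14.4/40.5 = 0.36.

w = 0.36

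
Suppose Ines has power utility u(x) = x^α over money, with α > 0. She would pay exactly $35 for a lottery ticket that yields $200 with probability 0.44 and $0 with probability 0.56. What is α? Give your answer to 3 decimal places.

EU(lottery) = 0.44·200^α + 0.56·0 = 0.44·200^α.
Indifference: 35^α = 0.44·200^α, so (35/200)^α = 0.44.
Taking logs: α·ln(35/200) = ln(0.44), so α = -0.820981 / -1.742969 ≈ 0.471.

α ≈ 0.471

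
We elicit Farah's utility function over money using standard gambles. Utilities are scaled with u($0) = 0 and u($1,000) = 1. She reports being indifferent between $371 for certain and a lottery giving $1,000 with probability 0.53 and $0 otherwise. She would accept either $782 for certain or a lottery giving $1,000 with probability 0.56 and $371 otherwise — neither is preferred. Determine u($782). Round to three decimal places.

First, u($371) = 0.53·u($1,000) + 0.47·u($0) = 0.53.
Chaining: u($782) = 0.56·1.00 + 0.44·0.53 = 0.7932.

0.793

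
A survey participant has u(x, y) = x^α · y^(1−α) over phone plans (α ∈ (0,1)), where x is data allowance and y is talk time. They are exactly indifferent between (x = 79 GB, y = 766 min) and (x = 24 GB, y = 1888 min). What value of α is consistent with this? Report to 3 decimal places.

α ≈ 0.431

The Cobb–Douglas utilities coincide, so 79^α·766^(1−α) = 24^α·1888^(1−α).
Taking logs: α·ln 79 + (1−α)·ln 766 = α·ln 24 + (1−α)·ln 1888, i.e. α·1.191394 = (1−α)·0.902091.
With A = 1.191394 and B = 0.902091: α·A = (1−α)·B, so α = B/(A+B) = 0.902091/2.093485 ≈ 0.431.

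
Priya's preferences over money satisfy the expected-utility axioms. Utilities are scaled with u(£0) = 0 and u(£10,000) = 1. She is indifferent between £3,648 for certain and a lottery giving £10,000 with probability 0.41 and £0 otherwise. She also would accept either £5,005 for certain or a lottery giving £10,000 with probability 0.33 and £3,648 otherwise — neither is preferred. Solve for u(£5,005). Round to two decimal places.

First, u(£3,648) = 0.41·u(£10,000) + 0.59·u(£0) = 0.41.
Chaining: u(£5,005) = 0.33·1.00 + 0.67·0.41 = 0.6047.

0.60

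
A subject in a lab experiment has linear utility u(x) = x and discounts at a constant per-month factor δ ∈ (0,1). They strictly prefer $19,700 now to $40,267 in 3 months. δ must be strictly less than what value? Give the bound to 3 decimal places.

δ < 0.788

Under u(x) = x this choice says 19700 > δ^3·40267.
Hence δ^3 < 19700/40267 = 0.48923, and x ↦ x^(1/3) is increasing on (0,∞).
δ < 0.48923^(1/3) = 0.788.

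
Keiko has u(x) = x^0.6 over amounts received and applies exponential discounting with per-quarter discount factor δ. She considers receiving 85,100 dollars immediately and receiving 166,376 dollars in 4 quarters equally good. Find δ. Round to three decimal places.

δ ≈ 0.904

Equating discounted utilities: u(85100) = δ^4·u(166376) ⇒ δ^4 = u(85100)/u(166376).
With u(x) = x^0.6: δ^4 = 85100^0.6/166376^0.6 = (85100/166376)^0.6 = 0.66881.
So δ = 0.66881^(1/4) ≈ 0.904.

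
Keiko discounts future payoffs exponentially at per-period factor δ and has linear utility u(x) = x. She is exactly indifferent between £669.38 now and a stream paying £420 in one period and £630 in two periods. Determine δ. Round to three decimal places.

Equating present values: 669.38 = 420δ + 630δ².
Rearranged: 630δ² + 420δ − 669.38 = 0.
By the quadratic formula (taking the positive root), δ = (−420 + √1863237.60) / 1260 ≈ 0.750.

δ ≈ 0.750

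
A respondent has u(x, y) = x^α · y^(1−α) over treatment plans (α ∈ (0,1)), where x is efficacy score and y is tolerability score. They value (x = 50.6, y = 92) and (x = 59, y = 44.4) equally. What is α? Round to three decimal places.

α ≈ 0.826

The Cobb–Douglas utilities coincide, so 50.6^α·92^(1−α) = 59^α·44.4^(1−α).
Taking logs: α·ln 50.6 + (1−α)·ln 92 = α·ln 59 + (1−α)·ln 44.4, i.e. α·-0.153586 = (1−α)·-0.728549.
So α/(1−α) = (-0.728549)/(-0.153586) = 4.743590, and α = 4.743590/5.743590 ≈ 0.826.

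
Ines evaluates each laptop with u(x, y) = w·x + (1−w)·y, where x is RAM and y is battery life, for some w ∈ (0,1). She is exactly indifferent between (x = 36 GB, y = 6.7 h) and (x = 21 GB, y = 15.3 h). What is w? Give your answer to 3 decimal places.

w = 0.364

Equating utilities: w·36 + (1−w)·6.7 = w·21 + (1−w)·15.3.
Collecting terms: w·15 = (1−w)·8.6.
So w/(1−w) = 8.6/15 = 0.5733, giving w = 8.6/(15+8.6) = 0.364.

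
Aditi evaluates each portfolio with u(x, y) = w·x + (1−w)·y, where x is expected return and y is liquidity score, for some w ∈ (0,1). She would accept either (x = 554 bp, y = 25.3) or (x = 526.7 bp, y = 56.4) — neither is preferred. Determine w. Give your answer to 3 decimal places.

u(554,25.3) = u(526.7,56.4) means w·554 + (1−w)·25.3 = w·526.7 + (1−w)·56.4.
Rearranging, 27.3·w − 31.1·(1−w) = 0.
Hence w = 31.1/(27.3+31.1) = 31.1/58.4 = 0.533.

w = 0.533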